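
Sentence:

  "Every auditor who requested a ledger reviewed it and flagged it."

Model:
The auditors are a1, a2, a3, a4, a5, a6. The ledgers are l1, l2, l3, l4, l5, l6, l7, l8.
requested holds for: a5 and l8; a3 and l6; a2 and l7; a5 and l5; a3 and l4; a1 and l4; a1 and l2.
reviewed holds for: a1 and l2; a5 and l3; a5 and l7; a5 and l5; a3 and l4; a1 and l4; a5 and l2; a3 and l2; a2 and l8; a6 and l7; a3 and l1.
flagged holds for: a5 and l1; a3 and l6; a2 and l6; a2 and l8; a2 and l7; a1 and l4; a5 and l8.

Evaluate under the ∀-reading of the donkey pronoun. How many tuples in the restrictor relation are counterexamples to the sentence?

"it" takes "a ledger" as antecedent — a donkey pronoun bound across the clause boundary.
Strong reading: for every (a,l) with requested(a,l), reviewed(a,l) ∧ flagged(a,l).
Restrictor pairs: (a1,l2) ✗  (a1,l4) ✓  (a2,l7) ✗  (a3,l4) ✗  (a3,l6) ✗  (a5,l5) ✗  (a5,l8) ✗
Counterexamples (restrictor pairs failing the scope): 6.

6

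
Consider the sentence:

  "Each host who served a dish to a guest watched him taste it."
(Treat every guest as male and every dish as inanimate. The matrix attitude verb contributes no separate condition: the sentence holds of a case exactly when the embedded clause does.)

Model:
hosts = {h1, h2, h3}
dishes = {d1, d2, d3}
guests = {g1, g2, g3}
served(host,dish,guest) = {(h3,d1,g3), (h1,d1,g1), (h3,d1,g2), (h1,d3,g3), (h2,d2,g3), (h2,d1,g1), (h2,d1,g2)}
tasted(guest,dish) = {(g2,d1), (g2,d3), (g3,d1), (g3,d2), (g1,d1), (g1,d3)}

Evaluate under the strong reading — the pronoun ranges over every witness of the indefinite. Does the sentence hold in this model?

False

"him" takes "a guest" as antecedent and "it" takes "a dish"; both are donkey pronouns co-varying with the restrictor.
Strong reading: for every (h,d,g) with served(h,d,g), tasted(g,d).
Restrictor triples: (h1,d1,g1)→tasted(g1,d1) ✓  (h1,d3,g3)→tasted(g3,d3) ✗  (h2,d1,g1)→tasted(g1,d1) ✓  (h2,d1,g2)→tasted(g2,d1) ✓  (h2,d2,g3)→tasted(g3,d2) ✓  (h3,d1,g2)→tasted(g2,d1) ✓  (h3,d1,g3)→tasted(g3,d1) ✓
Counterexample: (h1,d3,g3) — tasted(g3,d3) does not hold.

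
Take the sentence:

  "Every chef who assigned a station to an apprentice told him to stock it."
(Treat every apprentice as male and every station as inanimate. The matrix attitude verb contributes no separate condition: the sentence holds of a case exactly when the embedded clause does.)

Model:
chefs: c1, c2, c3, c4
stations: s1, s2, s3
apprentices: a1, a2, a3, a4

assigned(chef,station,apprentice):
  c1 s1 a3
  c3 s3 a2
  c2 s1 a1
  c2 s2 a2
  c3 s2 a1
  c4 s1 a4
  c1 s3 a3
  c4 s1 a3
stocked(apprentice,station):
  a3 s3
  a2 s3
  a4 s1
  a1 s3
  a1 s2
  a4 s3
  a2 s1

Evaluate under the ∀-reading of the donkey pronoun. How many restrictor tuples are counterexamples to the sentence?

"him" takes "an apprentice" as antecedent and "it" takes "a station"; both are donkey pronouns co-varying with the restrictor.
Strong reading: for every (c,s,a) with assigned(c,s,a), stocked(a,s).
Restrictor triples: (c1,s1,a3)→stocked(a3,s1) ✗  (c1,s3,a3)→stocked(a3,s3) ✓  (c2,s1,a1)→stocked(a1,s1) ✗  (c2,s2,a2)→stocked(a2,s2) ✗  (c3,s2,a1)→stocked(a1,s2) ✓  (c3,s3,a2)→stocked(a2,s3) ✓  (c4,s1,a3)→stocked(a3,s1) ✗  (c4,s1,a4)→stocked(a4,s1) ✓
Counterexamples (restrictor triples failing the scope): 4.

4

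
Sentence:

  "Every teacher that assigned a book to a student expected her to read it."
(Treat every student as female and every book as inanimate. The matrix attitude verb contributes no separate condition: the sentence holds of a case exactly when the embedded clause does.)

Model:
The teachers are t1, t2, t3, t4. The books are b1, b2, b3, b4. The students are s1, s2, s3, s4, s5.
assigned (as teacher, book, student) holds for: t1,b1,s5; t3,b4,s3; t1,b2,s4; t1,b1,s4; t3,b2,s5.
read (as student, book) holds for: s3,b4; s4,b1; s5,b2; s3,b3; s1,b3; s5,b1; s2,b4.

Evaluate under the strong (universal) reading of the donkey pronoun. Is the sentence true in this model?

False

"her" takes "a student" as antecedent and "it" takes "a book"; both are donkey pronouns co-varying with the restrictor.
Strong reading: for every (t,b,s) with assigned(t,b,s), read(s,b).
Restrictor triples: (t1,b1,s4)→read(s4,b1) ✓  (t1,b1,s5)→read(s5,b1) ✓  (t1,b2,s4)→read(s4,b2) ✗  (t3,b2,s5)→read(s5,b2) ✓  (t3,b4,s3)→read(s3,b4) ✓
Counterexample: (t1,b2,s4) — read(s4,b2) does not hold.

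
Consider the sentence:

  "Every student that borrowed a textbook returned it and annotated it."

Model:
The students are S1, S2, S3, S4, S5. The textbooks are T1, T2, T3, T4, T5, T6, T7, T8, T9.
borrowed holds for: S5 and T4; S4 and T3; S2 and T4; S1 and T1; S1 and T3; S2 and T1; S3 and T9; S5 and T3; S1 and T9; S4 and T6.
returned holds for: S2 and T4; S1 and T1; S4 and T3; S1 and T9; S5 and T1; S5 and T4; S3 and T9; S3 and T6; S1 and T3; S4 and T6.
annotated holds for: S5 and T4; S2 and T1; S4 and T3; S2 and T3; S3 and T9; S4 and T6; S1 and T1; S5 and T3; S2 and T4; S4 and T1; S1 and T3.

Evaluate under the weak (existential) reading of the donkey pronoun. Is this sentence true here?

True

"it" takes "a textbook" as antecedent — a donkey pronoun bound across the clause boundary.
Weak reading: every student s with some borrowed-textbook has at least one borrowed-textbook t such that returned(s,t) ∧ annotated(s,t).
Per student: S1:✓  S2:✓  S3:✓  S4:✓  S5:✓
Every student in the restrictor has a witness.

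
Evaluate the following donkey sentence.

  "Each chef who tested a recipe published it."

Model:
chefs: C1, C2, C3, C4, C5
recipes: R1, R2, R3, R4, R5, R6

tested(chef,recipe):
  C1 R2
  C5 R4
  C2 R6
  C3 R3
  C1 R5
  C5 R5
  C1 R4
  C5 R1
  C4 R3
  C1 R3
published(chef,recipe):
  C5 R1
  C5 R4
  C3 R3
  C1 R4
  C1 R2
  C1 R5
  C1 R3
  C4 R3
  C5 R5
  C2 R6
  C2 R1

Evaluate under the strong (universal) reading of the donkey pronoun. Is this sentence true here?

True

"it" takes "a recipe" as antecedent — a donkey pronoun bound across the clause boundary.
Strong reading: for every (c,r) with tested(c,r), published(c,r).
Restrictor pairs: (C1,R2) ✓  (C1,R3) ✓  (C1,R4) ✓  (C1,R5) ✓  (C2,R6) ✓  (C3,R3) ✓  (C4,R3) ✓  (C5,R1) ✓  (C5,R4) ✓  (C5,R5) ✓
Every restrictor pair satisfies the scope.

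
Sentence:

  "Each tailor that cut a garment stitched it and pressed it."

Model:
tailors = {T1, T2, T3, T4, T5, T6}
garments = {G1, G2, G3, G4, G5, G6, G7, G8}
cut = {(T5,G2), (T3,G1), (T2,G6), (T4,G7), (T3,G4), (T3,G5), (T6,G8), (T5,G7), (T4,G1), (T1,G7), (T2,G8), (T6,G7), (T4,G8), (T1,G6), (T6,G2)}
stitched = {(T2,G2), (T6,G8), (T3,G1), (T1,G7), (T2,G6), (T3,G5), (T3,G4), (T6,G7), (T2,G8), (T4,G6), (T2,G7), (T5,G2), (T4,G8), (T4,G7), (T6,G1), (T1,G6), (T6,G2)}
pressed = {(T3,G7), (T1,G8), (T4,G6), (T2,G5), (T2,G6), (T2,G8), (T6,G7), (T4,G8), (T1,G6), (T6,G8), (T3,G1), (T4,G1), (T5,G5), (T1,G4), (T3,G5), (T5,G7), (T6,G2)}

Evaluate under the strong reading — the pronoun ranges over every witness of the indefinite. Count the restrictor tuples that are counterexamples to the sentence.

6

"it" takes "a garment" as antecedent — a donkey pronoun bound across the clause boundary.
Strong reading: for every (t,g) with cut(t,g), stitched(t,g) ∧ pressed(t,g).
Restrictor pairs: (T1,G6) ✓  (T1,G7) ✗  (T2,G6) ✓  (T2,G8) ✓  (T3,G1) ✓  (T3,G4) ✗  (T3,G5) ✓  (T4,G1) ✗  (T4,G7) ✗  (T4,G8) ✓  (T5,G2) ✗  (T5,G7) ✗  (T6,G2) ✓  (T6,G7) ✓  (T6,G8) ✓
Counterexamples (restrictor pairs failing the scope): 6.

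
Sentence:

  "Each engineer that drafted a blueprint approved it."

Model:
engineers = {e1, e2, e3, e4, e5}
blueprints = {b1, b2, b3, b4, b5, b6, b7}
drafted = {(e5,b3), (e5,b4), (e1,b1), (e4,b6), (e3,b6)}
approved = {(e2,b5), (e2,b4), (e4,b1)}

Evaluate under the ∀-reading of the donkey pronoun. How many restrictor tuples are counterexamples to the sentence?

"it" takes "a blueprint" as antecedent — a donkey pronoun bound across the clause boundary.
Strong reading: for every (e,b) with drafted(e,b), approved(e,b).
Restrictor pairs: (e1,b1) ✗  (e3,b6) ✗  (e4,b6) ✗  (e5,b3) ✗  (e5,b4) ✗
Counterexamples (restrictor pairs failing the scope): 5.

5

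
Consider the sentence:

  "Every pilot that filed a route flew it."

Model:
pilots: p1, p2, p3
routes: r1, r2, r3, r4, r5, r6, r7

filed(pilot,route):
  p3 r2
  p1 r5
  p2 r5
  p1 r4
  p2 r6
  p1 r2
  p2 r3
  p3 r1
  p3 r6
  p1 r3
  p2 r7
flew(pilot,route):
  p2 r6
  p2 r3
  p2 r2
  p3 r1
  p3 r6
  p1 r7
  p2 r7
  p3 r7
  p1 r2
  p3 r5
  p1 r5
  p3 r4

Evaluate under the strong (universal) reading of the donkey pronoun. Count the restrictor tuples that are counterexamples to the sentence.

"it" takes "a route" as antecedent — a donkey pronoun bound across the clause boundary.
Strong reading: for every (p,r) with filed(p,r), flew(p,r).
Restrictor pairs: (p1,r2) ✓  (p1,r3) ✗  (p1,r4) ✗  (p1,r5) ✓  (p2,r3) ✓  (p2,r5) ✗  (p2,r6) ✓  (p2,r7) ✓  (p3,r1) ✓  (p3,r2) ✗  (p3,r6) ✓
Counterexamples (restrictor pairs failing the scope): 4.

4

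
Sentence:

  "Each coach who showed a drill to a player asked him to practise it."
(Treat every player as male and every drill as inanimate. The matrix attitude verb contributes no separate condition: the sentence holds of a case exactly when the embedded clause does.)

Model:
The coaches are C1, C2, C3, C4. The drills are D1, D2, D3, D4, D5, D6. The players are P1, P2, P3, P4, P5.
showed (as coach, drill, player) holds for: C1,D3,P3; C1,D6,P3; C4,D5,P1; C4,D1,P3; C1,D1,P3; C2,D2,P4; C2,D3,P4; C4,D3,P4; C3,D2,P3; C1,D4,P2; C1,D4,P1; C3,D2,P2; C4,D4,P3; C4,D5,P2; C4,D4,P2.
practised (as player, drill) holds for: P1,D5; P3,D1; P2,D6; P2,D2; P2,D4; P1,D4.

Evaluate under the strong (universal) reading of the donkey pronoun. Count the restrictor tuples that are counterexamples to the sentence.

"him" takes "a player" as antecedent and "it" takes "a drill"; both are donkey pronouns co-varying with the restrictor.
Strong reading: for every (c,d,p) with showed(c,d,p), practised(p,d).
Restrictor triples: (C1,D1,P3)→practised(P3,D1) ✓  (C1,D3,P3)→practised(P3,D3) ✗  (C1,D4,P1)→practised(P1,D4) ✓  (C1,D4,P2)→practised(P2,D4) ✓  (C1,D6,P3)→practised(P3,D6) ✗  (C2,D2,P4)→practised(P4,D2) ✗  (C2,D3,P4)→practised(P4,D3) ✗  (C3,D2,P2)→practised(P2,D2) ✓  (C3,D2,P3)→practised(P3,D2) ✗  (C4,D1,P3)→practised(P3,D1) ✓  (C4,D3,P4)→practised(P4,D3) ✗  (C4,D4,P2)→practised(P2,D4) ✓  (C4,D4,P3)→practised(P3,D4) ✗  (C4,D5,P1)→practised(P1,D5) ✓  (C4,D5,P2)→practised(P2,D5) ✗
Counterexamples (restrictor triples failing the scope): 8.

8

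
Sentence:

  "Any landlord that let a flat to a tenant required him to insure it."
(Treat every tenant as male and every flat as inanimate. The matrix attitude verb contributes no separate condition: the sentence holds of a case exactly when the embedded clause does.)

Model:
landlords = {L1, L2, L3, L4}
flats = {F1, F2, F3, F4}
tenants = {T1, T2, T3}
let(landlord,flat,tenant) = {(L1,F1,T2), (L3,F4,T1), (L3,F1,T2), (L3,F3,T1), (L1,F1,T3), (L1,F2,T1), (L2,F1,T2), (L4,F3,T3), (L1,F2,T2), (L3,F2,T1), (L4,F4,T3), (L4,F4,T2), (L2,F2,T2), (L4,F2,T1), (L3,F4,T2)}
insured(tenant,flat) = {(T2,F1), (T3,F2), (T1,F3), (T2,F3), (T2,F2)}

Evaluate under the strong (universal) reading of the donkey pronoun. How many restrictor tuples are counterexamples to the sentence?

"him" takes "a tenant" as antecedent and "it" takes "a flat"; both are donkey pronouns co-varying with the restrictor.
Strong reading: for every (l,f,t) with let(l,f,t), insured(t,f).
Restrictor triples: (L1,F1,T2)→insured(T2,F1) ✓  (L1,F1,T3)→insured(T3,F1) ✗  (L1,F2,T1)→insured(T1,F2) ✗  (L1,F2,T2)→insured(T2,F2) ✓  (L2,F1,T2)→insured(T2,F1) ✓  (L2,F2,T2)→insured(T2,F2) ✓  (L3,F1,T2)→insured(T2,F1) ✓  (L3,F2,T1)→insured(T1,F2) ✗  (L3,F3,T1)→insured(T1,F3) ✓  (L3,F4,T1)→insured(T1,F4) ✗  (L3,F4,T2)→insured(T2,F4) ✗  (L4,F2,T1)→insured(T1,F2) ✗  (L4,F3,T3)→insured(T3,F3) ✗  (L4,F4,T2)→insured(T2,F4) ✗  (L4,F4,T3)→insured(T3,F4) ✗
Counterexamples (restrictor triples failing the scope): 9.

9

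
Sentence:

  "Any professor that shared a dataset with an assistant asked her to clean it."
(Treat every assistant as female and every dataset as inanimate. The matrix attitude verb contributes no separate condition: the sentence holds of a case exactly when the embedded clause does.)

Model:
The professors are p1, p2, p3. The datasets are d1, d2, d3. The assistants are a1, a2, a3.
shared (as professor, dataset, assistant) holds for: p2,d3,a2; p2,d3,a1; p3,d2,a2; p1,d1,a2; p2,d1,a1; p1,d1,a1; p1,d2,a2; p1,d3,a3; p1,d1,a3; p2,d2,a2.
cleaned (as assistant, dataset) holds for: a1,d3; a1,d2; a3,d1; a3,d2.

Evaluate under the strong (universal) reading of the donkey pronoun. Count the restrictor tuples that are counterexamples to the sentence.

"her" takes "an assistant" as antecedent and "it" takes "a dataset"; both are donkey pronouns co-varying with the restrictor.
Strong reading: for every (p,d,a) with shared(p,d,a), cleaned(a,d).
Restrictor triples: (p1,d1,a1)→cleaned(a1,d1) ✗  (p1,d1,a2)→cleaned(a2,d1) ✗  (p1,d1,a3)→cleaned(a3,d1) ✓  (p1,d2,a2)→cleaned(a2,d2) ✗  (p1,d3,a3)→cleaned(a3,d3) ✗  (p2,d1,a1)→cleaned(a1,d1) ✗  (p2,d2,a2)→cleaned(a2,d2) ✗  (p2,d3,a1)→cleaned(a1,d3) ✓  (p2,d3,a2)→cleaned(a2,d3) ✗  (p3,d2,a2)→cleaned(a2,d2) ✗
Counterexamples (restrictor triples failing the scope): 8.

8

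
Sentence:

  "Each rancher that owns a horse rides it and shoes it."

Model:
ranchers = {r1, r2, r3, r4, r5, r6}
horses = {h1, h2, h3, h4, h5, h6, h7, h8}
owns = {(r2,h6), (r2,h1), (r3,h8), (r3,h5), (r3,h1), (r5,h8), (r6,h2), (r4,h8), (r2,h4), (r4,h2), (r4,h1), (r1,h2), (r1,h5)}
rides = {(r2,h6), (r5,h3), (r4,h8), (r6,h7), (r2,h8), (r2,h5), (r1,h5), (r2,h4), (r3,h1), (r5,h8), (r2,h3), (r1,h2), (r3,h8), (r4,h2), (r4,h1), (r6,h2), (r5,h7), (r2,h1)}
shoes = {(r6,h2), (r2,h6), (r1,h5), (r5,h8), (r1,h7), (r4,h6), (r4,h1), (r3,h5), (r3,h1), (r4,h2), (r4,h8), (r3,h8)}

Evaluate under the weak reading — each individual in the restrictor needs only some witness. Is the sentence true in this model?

True

"it" takes "a horse" as antecedent — a donkey pronoun bound across the clause boundary.
Weak reading: every rancher r with some owns-horse has at least one owns-horse h such that rides(r,h) ∧ shoes(r,h).
Per rancher: r1:✓  r2:✓  r3:✓  r4:✓  r5:✓  r6:✓
Every rancher in the restrictor has a witness.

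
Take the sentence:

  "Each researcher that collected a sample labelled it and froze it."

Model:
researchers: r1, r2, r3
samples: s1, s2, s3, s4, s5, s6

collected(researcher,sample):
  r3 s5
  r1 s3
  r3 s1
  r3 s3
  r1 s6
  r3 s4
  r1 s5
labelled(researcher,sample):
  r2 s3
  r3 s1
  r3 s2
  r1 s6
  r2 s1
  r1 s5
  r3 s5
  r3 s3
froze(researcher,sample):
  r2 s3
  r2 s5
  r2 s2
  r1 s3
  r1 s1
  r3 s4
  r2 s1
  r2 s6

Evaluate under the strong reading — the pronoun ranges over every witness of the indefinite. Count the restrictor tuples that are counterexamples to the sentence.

"it" takes "a sample" as antecedent — a donkey pronoun bound across the clause boundary.
Strong reading: for every (r,s) with collected(r,s), labelled(r,s) ∧ froze(r,s).
Restrictor pairs: (r1,s3) ✗  (r1,s5) ✗  (r1,s6) ✗  (r3,s1) ✗  (r3,s3) ✗  (r3,s4) ✗  (r3,s5) ✗
Counterexamples (restrictor pairs failing the scope): 7.

7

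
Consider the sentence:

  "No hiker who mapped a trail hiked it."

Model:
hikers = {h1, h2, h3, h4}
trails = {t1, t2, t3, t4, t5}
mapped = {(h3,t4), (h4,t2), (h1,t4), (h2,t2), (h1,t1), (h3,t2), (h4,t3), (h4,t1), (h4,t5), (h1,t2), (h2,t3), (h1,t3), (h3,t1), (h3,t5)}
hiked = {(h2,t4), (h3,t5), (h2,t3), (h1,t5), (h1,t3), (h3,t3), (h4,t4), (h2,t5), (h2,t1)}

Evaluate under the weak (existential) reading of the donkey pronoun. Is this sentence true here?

False

"it" takes "a trail" as antecedent — a donkey pronoun bound across the clause boundary.
Truth condition: for no (h,t) with mapped(h,t) does hiked(h,t) hold.
Restrictor pairs — does the scope hold? (h1,t1):fails  (h1,t2):fails  (h1,t3):holds  (h1,t4):fails  (h2,t2):fails  (h2,t3):holds  (h3,t1):fails  (h3,t2):fails  (h3,t4):fails  (h3,t5):holds  (h4,t1):fails  (h4,t2):fails  (h4,t3):fails  (h4,t5):fails
Scope holds for 3 pair(s), so the sentence is false.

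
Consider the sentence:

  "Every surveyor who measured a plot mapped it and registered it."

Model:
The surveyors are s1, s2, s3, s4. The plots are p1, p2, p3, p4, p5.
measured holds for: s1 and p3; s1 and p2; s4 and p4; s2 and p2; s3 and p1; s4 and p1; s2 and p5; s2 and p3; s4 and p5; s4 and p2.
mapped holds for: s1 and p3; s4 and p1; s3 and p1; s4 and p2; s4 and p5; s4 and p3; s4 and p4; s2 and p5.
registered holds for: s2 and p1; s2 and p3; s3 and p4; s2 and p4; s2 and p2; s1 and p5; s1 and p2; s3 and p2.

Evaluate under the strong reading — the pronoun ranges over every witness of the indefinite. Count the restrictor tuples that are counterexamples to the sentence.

"it" takes "a plot" as antecedent — a donkey pronoun bound across the clause boundary.
Strong reading: for every (s,p) with measured(s,p), mapped(s,p) ∧ registered(s,p).
Restrictor pairs: (s1,p2) ✗  (s1,p3) ✗  (s2,p2) ✗  (s2,p3) ✗  (s2,p5) ✗  (s3,p1) ✗  (s4,p1) ✗  (s4,p2) ✗  (s4,p4) ✗  (s4,p5) ✗
Counterexamples (restrictor pairs failing the scope): 10.

10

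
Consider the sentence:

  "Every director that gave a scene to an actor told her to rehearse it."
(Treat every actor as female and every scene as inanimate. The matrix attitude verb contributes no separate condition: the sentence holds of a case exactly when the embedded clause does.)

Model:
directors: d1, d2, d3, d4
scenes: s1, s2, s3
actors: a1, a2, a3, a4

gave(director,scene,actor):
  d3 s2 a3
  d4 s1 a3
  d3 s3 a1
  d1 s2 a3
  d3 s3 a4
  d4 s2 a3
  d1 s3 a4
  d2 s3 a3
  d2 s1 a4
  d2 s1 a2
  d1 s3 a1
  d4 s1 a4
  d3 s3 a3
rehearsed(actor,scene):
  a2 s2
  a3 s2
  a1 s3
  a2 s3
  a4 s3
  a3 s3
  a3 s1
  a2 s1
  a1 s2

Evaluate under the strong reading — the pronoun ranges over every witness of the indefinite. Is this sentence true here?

"her" takes "an actor" as antecedent and "it" takes "a scene"; both are donkey pronouns co-varying with the restrictor.
Strong reading: for every (d,s,a) with gave(d,s,a), rehearsed(a,s).
Restrictor triples: (d1,s2,a3)→rehearsed(a3,s2) ✓  (d1,s3,a1)→rehearsed(a1,s3) ✓  (d1,s3,a4)→rehearsed(a4,s3) ✓  (d2,s1,a2)→rehearsed(a2,s1) ✓  (d2,s1,a4)→rehearsed(a4,s1) ✗  (d2,s3,a3)→rehearsed(a3,s3) ✓  (d3,s2,a3)→rehearsed(a3,s2) ✓  (d3,s3,a1)→rehearsed(a1,s3) ✓  (d3,s3,a3)→rehearsed(a3,s3) ✓  (d3,s3,a4)→rehearsed(a4,s3) ✓  (d4,s1,a3)→rehearsed(a3,s1) ✓  (d4,s1,a4)→rehearsed(a4,s1) ✗  (d4,s2,a3)→rehearsed(a3,s2) ✓
Counterexample: (d2,s1,a4) — rehearsed(a4,s1) does not hold.

False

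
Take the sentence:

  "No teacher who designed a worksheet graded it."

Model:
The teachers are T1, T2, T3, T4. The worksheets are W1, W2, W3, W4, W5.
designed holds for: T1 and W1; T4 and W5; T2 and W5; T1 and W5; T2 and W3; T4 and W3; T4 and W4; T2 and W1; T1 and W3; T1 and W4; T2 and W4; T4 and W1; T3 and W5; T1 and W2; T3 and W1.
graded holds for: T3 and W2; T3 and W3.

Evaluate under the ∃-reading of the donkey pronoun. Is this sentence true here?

True

"it" takes "a worksheet" as antecedent — a donkey pronoun bound across the clause boundary.
Truth condition: for no (t,w) with designed(t,w) does graded(t,w) hold.
Restrictor pairs — does the scope hold? (T1,W1):fails  (T1,W2):fails  (T1,W3):fails  (T1,W4):fails  (T1,W5):fails  (T2,W1):fails  (T2,W3):fails  (T2,W4):fails  (T2,W5):fails  (T3,W1):fails  (T3,W5):fails  (T4,W1):fails  (T4,W3):fails  (T4,W4):fails  (T4,W5):fails
Scope holds for no restrictor pair, so the sentence is true.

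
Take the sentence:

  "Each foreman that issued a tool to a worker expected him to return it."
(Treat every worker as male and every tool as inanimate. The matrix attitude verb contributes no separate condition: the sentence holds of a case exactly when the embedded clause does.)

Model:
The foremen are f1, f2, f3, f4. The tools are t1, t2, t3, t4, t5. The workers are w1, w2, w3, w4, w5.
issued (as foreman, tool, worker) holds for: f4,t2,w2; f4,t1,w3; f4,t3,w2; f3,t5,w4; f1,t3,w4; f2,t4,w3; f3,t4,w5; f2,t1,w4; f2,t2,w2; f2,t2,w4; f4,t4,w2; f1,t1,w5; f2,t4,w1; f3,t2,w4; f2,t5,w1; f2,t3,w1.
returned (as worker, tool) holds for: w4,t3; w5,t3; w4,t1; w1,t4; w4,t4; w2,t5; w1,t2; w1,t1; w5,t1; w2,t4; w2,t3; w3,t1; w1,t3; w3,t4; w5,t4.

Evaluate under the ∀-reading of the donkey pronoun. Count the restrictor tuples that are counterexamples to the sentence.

6

"him" takes "a worker" as antecedent and "it" takes "a tool"; both are donkey pronouns co-varying with the restrictor.
Strong reading: for every (f,t,w) with issued(f,t,w), returned(w,t).
Restrictor triples: (f1,t1,w5)→returned(w5,t1) ✓  (f1,t3,w4)→returned(w4,t3) ✓  (f2,t1,w4)→returned(w4,t1) ✓  (f2,t2,w2)→returned(w2,t2) ✗  (f2,t2,w4)→returned(w4,t2) ✗  (f2,t3,w1)→returned(w1,t3) ✓  (f2,t4,w1)→returned(w1,t4) ✓  (f2,t4,w3)→returned(w3,t4) ✓  (f2,t5,w1)→returned(w1,t5) ✗  (f3,t2,w4)→returned(w4,t2) ✗  (f3,t4,w5)→returned(w5,t4) ✓  (f3,t5,w4)→returned(w4,t5) ✗  (f4,t1,w3)→returned(w3,t1) ✓  (f4,t2,w2)→returned(w2,t2) ✗  (f4,t3,w2)→returned(w2,t3) ✓  (f4,t4,w2)→returned(w2,t4) ✓
Counterexamples (restrictor triples failing the scope): 6.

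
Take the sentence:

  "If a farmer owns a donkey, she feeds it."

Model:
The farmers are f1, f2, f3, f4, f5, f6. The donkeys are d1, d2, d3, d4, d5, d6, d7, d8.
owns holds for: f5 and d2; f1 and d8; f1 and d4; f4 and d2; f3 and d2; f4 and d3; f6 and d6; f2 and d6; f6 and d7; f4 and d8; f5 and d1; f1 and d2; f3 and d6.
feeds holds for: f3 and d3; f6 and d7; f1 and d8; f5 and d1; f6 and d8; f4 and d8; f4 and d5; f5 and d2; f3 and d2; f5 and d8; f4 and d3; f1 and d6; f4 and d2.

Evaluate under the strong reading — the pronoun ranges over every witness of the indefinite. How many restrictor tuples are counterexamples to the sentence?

5

"it" takes "a donkey" as antecedent — a donkey pronoun bound across the clause boundary.
Strong reading: for every (f,d) with owns(f,d), feeds(f,d).
Restrictor pairs: (f1,d2) ✗  (f1,d4) ✗  (f1,d8) ✓  (f2,d6) ✗  (f3,d2) ✓  (f3,d6) ✗  (f4,d2) ✓  (f4,d3) ✓  (f4,d8) ✓  (f5,d1) ✓  (f5,d2) ✓  (f6,d6) ✗  (f6,d7) ✓
Counterexamples (restrictor pairs failing the scope): 5.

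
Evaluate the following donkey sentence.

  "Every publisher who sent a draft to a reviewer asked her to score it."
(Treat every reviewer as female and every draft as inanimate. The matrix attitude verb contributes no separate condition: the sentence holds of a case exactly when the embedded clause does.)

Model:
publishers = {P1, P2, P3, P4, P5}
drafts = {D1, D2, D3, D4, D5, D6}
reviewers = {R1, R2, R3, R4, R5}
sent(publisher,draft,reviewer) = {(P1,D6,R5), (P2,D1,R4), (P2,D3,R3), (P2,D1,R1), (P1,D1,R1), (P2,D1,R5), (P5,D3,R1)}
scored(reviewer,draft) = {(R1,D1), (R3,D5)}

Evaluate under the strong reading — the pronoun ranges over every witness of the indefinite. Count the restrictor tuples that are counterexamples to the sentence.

"her" takes "a reviewer" as antecedent and "it" takes "a draft"; both are donkey pronouns co-varying with the restrictor.
Strong reading: for every (p,d,r) with sent(p,d,r), scored(r,d).
Restrictor triples: (P1,D1,R1)→scored(R1,D1) ✓  (P1,D6,R5)→scored(R5,D6) ✗  (P2,D1,R1)→scored(R1,D1) ✓  (P2,D1,R4)→scored(R4,D1) ✗  (P2,D1,R5)→scored(R5,D1) ✗  (P2,D3,R3)→scored(R3,D3) ✗  (P5,D3,R1)→scored(R1,D3) ✗
Counterexamples (restrictor triples failing the scope): 5.

5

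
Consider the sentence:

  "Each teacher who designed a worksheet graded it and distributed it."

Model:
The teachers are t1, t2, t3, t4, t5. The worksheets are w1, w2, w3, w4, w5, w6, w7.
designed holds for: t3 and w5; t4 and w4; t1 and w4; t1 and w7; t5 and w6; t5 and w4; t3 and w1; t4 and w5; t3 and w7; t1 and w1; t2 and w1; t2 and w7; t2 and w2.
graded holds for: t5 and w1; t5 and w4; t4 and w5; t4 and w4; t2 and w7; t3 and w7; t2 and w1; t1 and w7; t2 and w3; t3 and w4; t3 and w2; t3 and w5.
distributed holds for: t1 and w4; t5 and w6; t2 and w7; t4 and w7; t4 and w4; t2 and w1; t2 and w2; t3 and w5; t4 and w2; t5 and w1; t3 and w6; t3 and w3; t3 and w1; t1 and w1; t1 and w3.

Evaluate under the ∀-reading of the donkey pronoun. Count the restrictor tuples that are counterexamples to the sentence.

"it" takes "a worksheet" as antecedent — a donkey pronoun bound across the clause boundary.
Strong reading: for every (t,w) with designed(t,w), graded(t,w) ∧ distributed(t,w).
Restrictor pairs: (t1,w1) ✗  (t1,w4) ✗  (t1,w7) ✗  (t2,w1) ✓  (t2,w2) ✗  (t2,w7) ✓  (t3,w1) ✗  (t3,w5) ✓  (t3,w7) ✗  (t4,w4) ✓  (t4,w5) ✗  (t5,w4) ✗  (t5,w6) ✗
Counterexamples (restrictor pairs failing the scope): 9.

9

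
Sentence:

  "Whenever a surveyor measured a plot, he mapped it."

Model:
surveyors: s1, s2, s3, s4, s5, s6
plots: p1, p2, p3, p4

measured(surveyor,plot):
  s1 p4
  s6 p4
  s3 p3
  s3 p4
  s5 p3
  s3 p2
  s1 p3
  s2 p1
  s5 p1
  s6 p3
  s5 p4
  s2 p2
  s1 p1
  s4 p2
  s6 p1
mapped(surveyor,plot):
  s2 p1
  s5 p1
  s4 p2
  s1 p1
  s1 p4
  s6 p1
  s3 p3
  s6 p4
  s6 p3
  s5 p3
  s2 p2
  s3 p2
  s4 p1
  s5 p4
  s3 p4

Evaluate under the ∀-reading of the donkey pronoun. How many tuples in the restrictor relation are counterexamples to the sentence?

1

"it" takes "a plot" as antecedent — a donkey pronoun bound across the clause boundary.
Strong reading: for every (s,p) with measured(s,p), mapped(s,p).
Restrictor pairs: (s1,p1) ✓  (s1,p3) ✗  (s1,p4) ✓  (s2,p1) ✓  (s2,p2) ✓  (s3,p2) ✓  (s3,p3) ✓  (s3,p4) ✓  (s4,p2) ✓  (s5,p1) ✓  (s5,p3) ✓  (s5,p4) ✓  (s6,p1) ✓  (s6,p3) ✓  (s6,p4) ✓
Counterexamples (restrictor pairs failing the scope): 1.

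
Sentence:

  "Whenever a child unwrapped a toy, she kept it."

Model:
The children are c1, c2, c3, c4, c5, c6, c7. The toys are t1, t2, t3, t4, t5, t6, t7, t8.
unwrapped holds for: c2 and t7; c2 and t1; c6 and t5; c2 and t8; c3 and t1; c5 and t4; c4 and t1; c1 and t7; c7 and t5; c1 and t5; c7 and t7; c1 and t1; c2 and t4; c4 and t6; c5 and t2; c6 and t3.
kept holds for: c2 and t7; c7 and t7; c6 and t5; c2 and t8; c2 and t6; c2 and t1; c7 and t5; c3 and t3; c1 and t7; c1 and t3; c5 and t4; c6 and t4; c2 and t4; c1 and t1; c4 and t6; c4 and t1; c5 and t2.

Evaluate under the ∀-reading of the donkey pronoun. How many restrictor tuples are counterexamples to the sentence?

"it" takes "a toy" as antecedent — a donkey pronoun bound across the clause boundary.
Strong reading: for every (c,t) with unwrapped(c,t), kept(c,t).
Restrictor pairs: (c1,t1) ✓  (c1,t5) ✗  (c1,t7) ✓  (c2,t1) ✓  (c2,t4) ✓  (c2,t7) ✓  (c2,t8) ✓  (c3,t1) ✗  (c4,t1) ✓  (c4,t6) ✓  (c5,t2) ✓  (c5,t4) ✓  (c6,t3) ✗  (c6,t5) ✓  (c7,t5) ✓  (c7,t7) ✓
Counterexamples (restrictor pairs failing the scope): 3.

3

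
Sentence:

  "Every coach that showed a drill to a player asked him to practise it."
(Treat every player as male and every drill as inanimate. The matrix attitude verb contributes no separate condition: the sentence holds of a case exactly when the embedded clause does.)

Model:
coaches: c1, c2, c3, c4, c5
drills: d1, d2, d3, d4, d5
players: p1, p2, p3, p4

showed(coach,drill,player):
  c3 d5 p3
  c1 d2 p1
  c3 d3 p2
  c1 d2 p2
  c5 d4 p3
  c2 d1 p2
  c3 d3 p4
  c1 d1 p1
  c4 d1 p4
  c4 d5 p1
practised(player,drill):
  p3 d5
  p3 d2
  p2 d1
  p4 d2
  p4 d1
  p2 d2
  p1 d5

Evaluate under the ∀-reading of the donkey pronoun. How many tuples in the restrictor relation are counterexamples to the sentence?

"him" takes "a player" as antecedent and "it" takes "a drill"; both are donkey pronouns co-varying with the restrictor.
Strong reading: for every (c,d,p) with showed(c,d,p), practised(p,d).
Restrictor triples: (c1,d1,p1)→practised(p1,d1) ✗  (c1,d2,p1)→practised(p1,d2) ✗  (c1,d2,p2)→practised(p2,d2) ✓  (c2,d1,p2)→practised(p2,d1) ✓  (c3,d3,p2)→practised(p2,d3) ✗  (c3,d3,p4)→practised(p4,d3) ✗  (c3,d5,p3)→practised(p3,d5) ✓  (c4,d1,p4)→practised(p4,d1) ✓  (c4,d5,p1)→practised(p1,d5) ✓  (c5,d4,p3)→practised(p3,d4) ✗
Counterexamples (restrictor triples failing the scope): 5.

5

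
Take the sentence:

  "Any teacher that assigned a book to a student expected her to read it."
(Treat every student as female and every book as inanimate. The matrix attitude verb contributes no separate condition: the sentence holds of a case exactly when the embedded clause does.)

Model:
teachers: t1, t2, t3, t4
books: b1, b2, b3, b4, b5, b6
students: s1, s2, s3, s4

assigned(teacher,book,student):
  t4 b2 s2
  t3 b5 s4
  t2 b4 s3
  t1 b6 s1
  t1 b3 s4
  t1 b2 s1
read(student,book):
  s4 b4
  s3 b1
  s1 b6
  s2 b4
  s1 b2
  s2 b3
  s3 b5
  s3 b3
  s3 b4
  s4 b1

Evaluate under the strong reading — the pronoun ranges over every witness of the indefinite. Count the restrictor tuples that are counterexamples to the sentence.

3

"her" takes "a student" as antecedent and "it" takes "a book"; both are donkey pronouns co-varying with the restrictor.
Strong reading: for every (t,b,s) with assigned(t,b,s), read(s,b).
Restrictor triples: (t1,b2,s1)→read(s1,b2) ✓  (t1,b3,s4)→read(s4,b3) ✗  (t1,b6,s1)→read(s1,b6) ✓  (t2,b4,s3)→read(s3,b4) ✓  (t3,b5,s4)→read(s4,b5) ✗  (t4,b2,s2)→read(s2,b2) ✗
Counterexamples (restrictor triples failing the scope): 3.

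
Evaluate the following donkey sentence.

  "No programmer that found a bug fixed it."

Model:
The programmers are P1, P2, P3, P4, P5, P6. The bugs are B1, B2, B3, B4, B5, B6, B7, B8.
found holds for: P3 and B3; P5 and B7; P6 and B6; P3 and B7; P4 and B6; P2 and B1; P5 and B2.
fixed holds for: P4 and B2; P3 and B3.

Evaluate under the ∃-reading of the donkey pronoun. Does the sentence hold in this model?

False

"it" takes "a bug" as antecedent — a donkey pronoun bound across the clause boundary.
Truth condition: for no (p,b) with found(p,b) does fixed(p,b) hold.
Restrictor pairs — does the scope hold? (P2,B1):fails  (P3,B3):holds  (P3,B7):fails  (P4,B6):fails  (P5,B2):fails  (P5,B7):fails  (P6,B6):fails
Scope holds for 1 pair(s), so the sentence is false.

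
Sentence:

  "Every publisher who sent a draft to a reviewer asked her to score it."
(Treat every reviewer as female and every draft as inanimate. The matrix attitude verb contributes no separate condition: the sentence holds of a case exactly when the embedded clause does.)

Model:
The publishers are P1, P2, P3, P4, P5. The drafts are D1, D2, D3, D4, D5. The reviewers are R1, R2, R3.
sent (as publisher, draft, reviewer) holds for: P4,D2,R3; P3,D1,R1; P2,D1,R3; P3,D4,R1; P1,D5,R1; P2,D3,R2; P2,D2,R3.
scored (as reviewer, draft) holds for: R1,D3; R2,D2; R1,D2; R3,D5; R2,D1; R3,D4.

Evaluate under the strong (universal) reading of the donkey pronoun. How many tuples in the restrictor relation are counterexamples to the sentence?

"her" takes "a reviewer" as antecedent and "it" takes "a draft"; both are donkey pronouns co-varying with the restrictor.
Strong reading: for every (p,d,r) with sent(p,d,r), scored(r,d).
Restrictor triples: (P1,D5,R1)→scored(R1,D5) ✗  (P2,D1,R3)→scored(R3,D1) ✗  (P2,D2,R3)→scored(R3,D2) ✗  (P2,D3,R2)→scored(R2,D3) ✗  (P3,D1,R1)→scored(R1,D1) ✗  (P3,D4,R1)→scored(R1,D4) ✗  (P4,D2,R3)→scored(R3,D2) ✗
Counterexamples (restrictor triples failing the scope): 7.

7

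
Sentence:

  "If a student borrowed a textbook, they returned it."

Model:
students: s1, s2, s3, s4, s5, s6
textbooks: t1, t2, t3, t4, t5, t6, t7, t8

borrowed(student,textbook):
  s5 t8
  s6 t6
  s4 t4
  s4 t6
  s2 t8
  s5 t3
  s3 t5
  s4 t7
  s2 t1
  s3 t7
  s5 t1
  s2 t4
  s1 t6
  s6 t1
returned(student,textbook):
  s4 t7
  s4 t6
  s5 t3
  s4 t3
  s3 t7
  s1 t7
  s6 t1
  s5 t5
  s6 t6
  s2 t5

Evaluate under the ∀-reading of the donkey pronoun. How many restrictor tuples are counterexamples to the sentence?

8

"it" takes "a textbook" as antecedent — a donkey pronoun bound across the clause boundary.
Strong reading: for every (s,t) with borrowed(s,t), returned(s,t).
Restrictor pairs: (s1,t6) ✗  (s2,t1) ✗  (s2,t4) ✗  (s2,t8) ✗  (s3,t5) ✗  (s3,t7) ✓  (s4,t4) ✗  (s4,t6) ✓  (s4,t7) ✓  (s5,t1) ✗  (s5,t3) ✓  (s5,t8) ✗  (s6,t1) ✓  (s6,t6) ✓
Counterexamples (restrictor pairs failing the scope): 8.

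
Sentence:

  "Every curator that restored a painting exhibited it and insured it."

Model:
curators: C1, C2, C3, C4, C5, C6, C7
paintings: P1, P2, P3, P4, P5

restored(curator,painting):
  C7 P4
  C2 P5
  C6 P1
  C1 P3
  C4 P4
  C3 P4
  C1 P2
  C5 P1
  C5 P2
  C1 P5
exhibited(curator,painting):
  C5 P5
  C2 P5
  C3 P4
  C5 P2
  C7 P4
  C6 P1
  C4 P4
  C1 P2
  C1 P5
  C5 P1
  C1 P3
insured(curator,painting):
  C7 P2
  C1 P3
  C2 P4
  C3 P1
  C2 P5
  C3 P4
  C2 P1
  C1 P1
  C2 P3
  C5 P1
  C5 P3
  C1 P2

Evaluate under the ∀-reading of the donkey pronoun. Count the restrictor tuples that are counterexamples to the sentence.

5

"it" takes "a painting" as antecedent — a donkey pronoun bound across the clause boundary.
Strong reading: for every (c,p) with restored(c,p), exhibited(c,p) ∧ insured(c,p).
Restrictor pairs: (C1,P2) ✓  (C1,P3) ✓  (C1,P5) ✗  (C2,P5) ✓  (C3,P4) ✓  (C4,P4) ✗  (C5,P1) ✓  (C5,P2) ✗  (C6,P1) ✗  (C7,P4) ✗
Counterexamples (restrictor pairs failing the scope): 5.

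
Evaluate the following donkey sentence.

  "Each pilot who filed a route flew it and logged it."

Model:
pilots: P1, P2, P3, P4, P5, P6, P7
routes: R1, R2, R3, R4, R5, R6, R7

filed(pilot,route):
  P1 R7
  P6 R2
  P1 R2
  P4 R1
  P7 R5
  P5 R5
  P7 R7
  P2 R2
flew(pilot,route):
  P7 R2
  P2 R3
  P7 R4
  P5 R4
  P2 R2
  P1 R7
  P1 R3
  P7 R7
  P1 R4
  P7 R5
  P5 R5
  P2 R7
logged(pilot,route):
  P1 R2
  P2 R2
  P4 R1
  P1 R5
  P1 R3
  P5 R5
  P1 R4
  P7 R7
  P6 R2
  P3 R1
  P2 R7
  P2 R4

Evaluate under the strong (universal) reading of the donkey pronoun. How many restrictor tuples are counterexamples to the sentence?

"it" takes "a route" as antecedent — a donkey pronoun bound across the clause boundary.
Strong reading: for every (p,r) with filed(p,r), flew(p,r) ∧ logged(p,r).
Restrictor pairs: (P1,R2) ✗  (P1,R7) ✗  (P2,R2) ✓  (P4,R1) ✗  (P5,R5) ✓  (P6,R2) ✗  (P7,R5) ✗  (P7,R7) ✓
Counterexamples (restrictor pairs failing the scope): 5.

5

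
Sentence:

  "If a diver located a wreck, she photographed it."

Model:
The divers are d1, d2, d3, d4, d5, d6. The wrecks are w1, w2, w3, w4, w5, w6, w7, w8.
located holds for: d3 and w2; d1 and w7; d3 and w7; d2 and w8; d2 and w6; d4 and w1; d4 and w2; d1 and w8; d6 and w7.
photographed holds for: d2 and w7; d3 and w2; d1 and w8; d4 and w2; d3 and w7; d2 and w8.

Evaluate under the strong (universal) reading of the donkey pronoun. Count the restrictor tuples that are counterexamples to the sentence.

4

"it" takes "a wreck" as antecedent — a donkey pronoun bound across the clause boundary.
Strong reading: for every (d,w) with located(d,w), photographed(d,w).
Restrictor pairs: (d1,w7) ✗  (d1,w8) ✓  (d2,w6) ✗  (d2,w8) ✓  (d3,w2) ✓  (d3,w7) ✓  (d4,w1) ✗  (d4,w2) ✓  (d6,w7) ✗
Counterexamples (restrictor pairs failing the scope): 4.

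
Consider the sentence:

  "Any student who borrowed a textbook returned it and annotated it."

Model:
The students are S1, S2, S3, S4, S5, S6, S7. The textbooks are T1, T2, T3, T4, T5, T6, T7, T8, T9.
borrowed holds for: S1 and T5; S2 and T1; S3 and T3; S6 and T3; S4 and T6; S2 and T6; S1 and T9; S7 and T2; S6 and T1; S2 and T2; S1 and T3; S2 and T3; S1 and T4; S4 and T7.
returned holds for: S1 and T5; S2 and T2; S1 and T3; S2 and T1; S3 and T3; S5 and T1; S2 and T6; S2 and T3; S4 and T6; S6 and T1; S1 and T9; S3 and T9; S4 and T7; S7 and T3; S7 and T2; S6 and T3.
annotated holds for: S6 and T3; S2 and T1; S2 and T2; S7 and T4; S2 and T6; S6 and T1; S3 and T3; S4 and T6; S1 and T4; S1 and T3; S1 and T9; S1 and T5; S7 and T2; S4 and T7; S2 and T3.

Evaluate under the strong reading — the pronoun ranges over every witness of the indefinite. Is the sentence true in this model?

False

"it" takes "a textbook" as antecedent — a donkey pronoun bound across the clause boundary.
Strong reading: for every (s,t) with borrowed(s,t), returned(s,t) ∧ annotated(s,t).
Restrictor pairs: (S1,T3) ✓  (S1,T4) ✗  (S1,T5) ✓  (S1,T9) ✓  (S2,T1) ✓  (S2,T2) ✓  (S2,T3) ✓  (S2,T6) ✓  (S3,T3) ✓  (S4,T6) ✓  (S4,T7) ✓  (S6,T1) ✓  (S6,T3) ✓  (S7,T2) ✓
Counterexample: (S1,T4) is in borrowed but fails the scope.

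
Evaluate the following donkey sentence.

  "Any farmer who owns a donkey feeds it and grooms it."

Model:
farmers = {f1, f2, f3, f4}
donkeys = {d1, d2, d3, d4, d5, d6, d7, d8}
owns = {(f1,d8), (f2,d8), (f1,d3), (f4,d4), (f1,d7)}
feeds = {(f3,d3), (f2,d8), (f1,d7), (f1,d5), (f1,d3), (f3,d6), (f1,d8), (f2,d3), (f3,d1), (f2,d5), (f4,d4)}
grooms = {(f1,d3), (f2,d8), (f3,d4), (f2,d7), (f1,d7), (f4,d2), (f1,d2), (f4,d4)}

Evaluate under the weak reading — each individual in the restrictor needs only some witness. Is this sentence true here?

"it" takes "a donkey" as antecedent — a donkey pronoun bound across the clause boundary.
Weak reading: every farmer f with some owns-donkey has at least one owns-donkey d such that feeds(f,d) ∧ grooms(f,d).
Per farmer: f1:✓  f2:✓  f4:✓
Every farmer in the restrictor has a witness.

True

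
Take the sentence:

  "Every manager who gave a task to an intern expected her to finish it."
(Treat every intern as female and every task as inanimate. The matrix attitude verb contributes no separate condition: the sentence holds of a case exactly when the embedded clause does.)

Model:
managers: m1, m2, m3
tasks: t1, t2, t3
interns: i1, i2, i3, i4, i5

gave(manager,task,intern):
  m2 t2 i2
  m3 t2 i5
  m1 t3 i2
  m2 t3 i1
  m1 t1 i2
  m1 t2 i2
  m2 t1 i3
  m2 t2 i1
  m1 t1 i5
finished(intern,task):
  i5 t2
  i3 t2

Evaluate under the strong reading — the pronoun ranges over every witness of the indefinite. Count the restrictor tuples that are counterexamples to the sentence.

"her" takes "an intern" as antecedent and "it" takes "a task"; both are donkey pronouns co-varying with the restrictor.
Strong reading: for every (m,t,i) with gave(m,t,i), finished(i,t).
Restrictor triples: (m1,t1,i2)→finished(i2,t1) ✗  (m1,t1,i5)→finished(i5,t1) ✗  (m1,t2,i2)→finished(i2,t2) ✗  (m1,t3,i2)→finished(i2,t3) ✗  (m2,t1,i3)→finished(i3,t1) ✗  (m2,t2,i1)→finished(i1,t2) ✗  (m2,t2,i2)→finished(i2,t2) ✗  (m2,t3,i1)→finished(i1,t3) ✗  (m3,t2,i5)→finished(i5,t2) ✓
Counterexamples (restrictor triples failing the scope): 8.

8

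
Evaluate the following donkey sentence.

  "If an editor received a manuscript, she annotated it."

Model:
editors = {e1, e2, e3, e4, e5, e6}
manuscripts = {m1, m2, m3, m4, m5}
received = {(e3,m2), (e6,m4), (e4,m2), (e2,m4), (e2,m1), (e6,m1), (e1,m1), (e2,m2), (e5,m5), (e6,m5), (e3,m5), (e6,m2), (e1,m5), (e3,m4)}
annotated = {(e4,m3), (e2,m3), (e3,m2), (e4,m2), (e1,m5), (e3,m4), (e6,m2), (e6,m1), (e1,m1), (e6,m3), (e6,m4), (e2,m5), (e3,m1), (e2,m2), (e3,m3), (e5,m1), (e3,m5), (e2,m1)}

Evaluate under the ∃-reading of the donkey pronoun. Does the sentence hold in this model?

"it" takes "a manuscript" as antecedent — a donkey pronoun bound across the clause boundary.
Weak reading: every editor e with some received-manuscript has at least one received-manuscript m such that annotated(e,m).
Per editor: e1:✓  e2:✓  e3:✓  e4:✓  e5:✗  e6:✓
e5 has no witness among its received-manuscripts.

False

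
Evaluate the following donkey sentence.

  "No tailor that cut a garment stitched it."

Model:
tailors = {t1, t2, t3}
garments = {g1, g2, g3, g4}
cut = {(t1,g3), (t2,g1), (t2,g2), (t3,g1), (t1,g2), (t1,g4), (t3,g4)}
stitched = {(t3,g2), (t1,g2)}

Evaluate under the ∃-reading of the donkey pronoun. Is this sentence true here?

False

"it" takes "a garment" as antecedent — a donkey pronoun bound across the clause boundary.
Truth condition: for no (t,g) with cut(t,g) does stitched(t,g) hold.
Restrictor pairs — does the scope hold? (t1,g2):holds  (t1,g3):fails  (t1,g4):fails  (t2,g1):fails  (t2,g2):fails  (t3,g1):fails  (t3,g4):fails
Scope holds for 1 pair(s), so the sentence is false.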